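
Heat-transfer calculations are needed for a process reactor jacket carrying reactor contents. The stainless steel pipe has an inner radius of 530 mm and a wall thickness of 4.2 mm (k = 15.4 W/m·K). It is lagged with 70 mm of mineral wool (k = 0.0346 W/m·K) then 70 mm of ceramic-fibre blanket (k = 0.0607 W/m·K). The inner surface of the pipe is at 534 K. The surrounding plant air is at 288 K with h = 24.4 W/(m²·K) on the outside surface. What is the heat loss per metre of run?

q′ ≈ 285 W/m

Radial resistances (cylindrical: R_cond = ln(r_o/r_i)/(2πkL), R_conv = 1/(h·2πrL)):
R_stainless steel pipe wall = ln(534.2/530)/(2π×15.4×1) = 8.158×10^-5 K/W
R_mineral wool = ln(604.2/534.2)/(2π×0.0346×1) = 0.5664 K/W
R_ceramic-fibre blanket = ln(674.2/604.2)/(2π×0.0607×1) = 0.2874 K/W
R_outer film = 1/(h_o·2πr_oL) = 1/(24.4×2π×0.6742×1) = 0.009675 K/W
R_total = 0.8636 K/W
Q = ΔT/R_total = 246/0.8636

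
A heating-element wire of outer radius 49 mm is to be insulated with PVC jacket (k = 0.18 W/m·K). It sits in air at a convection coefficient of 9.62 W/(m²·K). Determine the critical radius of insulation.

For a cylinder r_cr = k/h = 0.18/9.62
r_cr = 18.7 mm; since the bare radius (49 mm) is above r_cr, any added insulation will reduce heat loss.

r_cr ≈ 18.7 mm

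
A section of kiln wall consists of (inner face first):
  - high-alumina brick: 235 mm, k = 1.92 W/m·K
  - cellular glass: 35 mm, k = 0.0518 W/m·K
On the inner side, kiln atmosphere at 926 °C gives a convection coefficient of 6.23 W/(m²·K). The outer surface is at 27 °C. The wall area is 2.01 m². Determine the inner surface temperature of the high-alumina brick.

T ≈ 775 °C

Using the resistance-network approach (series):
R_inner film = 1/(h_i·A) = 1/(6.23×2.01) = 0.07986 K/W
R_high-alumina brick = L/(kA) = 0.235/(1.92×2.01) = 0.06089 K/W
R_cellular glass = L/(kA) = 0.035/(0.0518×2.01) = 0.3362 K/W
R_total = 0.4769 K/W;  Q = ΔT/R_total = 899/0.4769 = 1885 W
T_interface = T_inner − Q·ΣR(inner→interface) = 926 − 1890×0.07986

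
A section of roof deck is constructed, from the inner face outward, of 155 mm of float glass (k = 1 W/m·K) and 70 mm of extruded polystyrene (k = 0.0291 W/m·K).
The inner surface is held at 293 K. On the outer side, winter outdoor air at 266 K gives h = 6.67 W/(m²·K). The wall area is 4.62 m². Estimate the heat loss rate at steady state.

Using the resistance-network approach (series):
R_float glass = L/(kA) = 0.155/(1×4.62) = 0.03355 K/W
R_extruded polystyrene = L/(kA) = 0.07/(0.0291×4.62) = 0.5207 K/W
R_outer film = 1/(h_o·A) = 1/(6.67×4.62) = 0.03245 K/W
R_total = 0.5867 K/W
Q = ΔT / R_total = 27 / 0.5867

Q ≈ 46 W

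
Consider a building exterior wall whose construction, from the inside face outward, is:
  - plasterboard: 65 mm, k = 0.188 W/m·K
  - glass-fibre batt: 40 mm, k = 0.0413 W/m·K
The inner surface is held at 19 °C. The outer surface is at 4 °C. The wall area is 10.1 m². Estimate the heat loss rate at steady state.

Treating each layer as a thermal resistance in series:
R_plasterboard = L/(kA) = 0.065/(0.188×10.1) = 0.03423 K/W
R_glass-fibre batt = L/(kA) = 0.04/(0.0413×10.1) = 0.09589 K/W
R_total = 0.1301 K/W
Q = ΔT / R_total = 15 / 0.1301

Q ≈ 115 W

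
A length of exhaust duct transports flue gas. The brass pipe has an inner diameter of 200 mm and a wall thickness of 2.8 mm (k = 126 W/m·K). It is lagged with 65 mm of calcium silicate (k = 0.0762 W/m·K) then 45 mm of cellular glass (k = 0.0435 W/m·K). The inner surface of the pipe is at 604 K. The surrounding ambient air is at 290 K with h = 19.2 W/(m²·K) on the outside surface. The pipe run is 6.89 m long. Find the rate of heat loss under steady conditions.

Q ≈ 1120 W

Treating each annulus and film as a series resistance:
R_brass pipe wall = ln(102.8/100)/(2π×126×6.89) = 5.063×10^-6 K/W
R_calcium silicate = ln(167.8/102.8)/(2π×0.0762×6.89) = 0.1485 K/W
R_cellular glass = ln(212.8/167.8)/(2π×0.0435×6.89) = 0.1262 K/W
R_outer film = 1/(h_o·2πr_oL) = 1/(19.2×2π×0.2128×6.89) = 0.005654 K/W
R_total = 0.2804 K/W
Q = ΔT/R_total = 314/0.2804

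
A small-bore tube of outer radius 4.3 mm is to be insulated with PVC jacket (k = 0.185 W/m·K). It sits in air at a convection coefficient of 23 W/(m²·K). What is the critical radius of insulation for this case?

r_cr ≈ 8.04 mm

For a cylinder r_cr = k/h = 0.185/23
r_cr = 8.04 mm; since the bare radius (4.3 mm) is below r_cr, adding a thin layer of insulation will *increase* heat loss.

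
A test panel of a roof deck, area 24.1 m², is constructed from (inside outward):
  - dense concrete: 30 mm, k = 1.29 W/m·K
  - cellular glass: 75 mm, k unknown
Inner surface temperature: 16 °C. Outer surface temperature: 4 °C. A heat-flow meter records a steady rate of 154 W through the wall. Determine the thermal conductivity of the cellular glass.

Thermal resistances in series:
R_dense concrete = L/(kA) = 0.03/(1.29×24.1) = 9.65×10^-4 K/W
Sum of known resistances R_other = 9.65×10^-4 K/W
Total R = ΔT/Q = 12/154 = 0.07792 K/W
R_cellular glass = R_total − R_other = 0.07696 K/W
k = L/(R·A) = 0.075/(0.07696×24.1)

k ≈ 0.0404 W/(m·K)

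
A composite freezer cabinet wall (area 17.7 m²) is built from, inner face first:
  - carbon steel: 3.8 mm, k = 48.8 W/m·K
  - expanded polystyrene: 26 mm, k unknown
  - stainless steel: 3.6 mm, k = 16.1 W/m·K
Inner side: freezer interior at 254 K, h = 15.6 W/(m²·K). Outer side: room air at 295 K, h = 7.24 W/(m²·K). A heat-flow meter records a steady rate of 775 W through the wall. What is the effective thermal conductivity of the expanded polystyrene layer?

k ≈ 0.0354 W/(m·K)

Series thermal resistances:
R_inner film = 1/(h_i·A) = 1/(15.6×17.7) = 0.003622 K/W
R_carbon steel = L/(kA) = 0.0038/(48.8×17.7) = 4.399×10^-6 K/W
R_stainless steel = L/(kA) = 0.0036/(16.1×17.7) = 1.263×10^-5 K/W
R_outer film = 1/(h_o·A) = 1/(7.24×17.7) = 0.007803 K/W
Sum of known resistances R_other = 0.01144 K/W
Total R = ΔT/Q = 41/775 = 0.0529 K/W
R_expanded polystyrene = R_total − R_other = 0.04146 K/W
k = L/(R·A) = 0.026/(0.04146×17.7)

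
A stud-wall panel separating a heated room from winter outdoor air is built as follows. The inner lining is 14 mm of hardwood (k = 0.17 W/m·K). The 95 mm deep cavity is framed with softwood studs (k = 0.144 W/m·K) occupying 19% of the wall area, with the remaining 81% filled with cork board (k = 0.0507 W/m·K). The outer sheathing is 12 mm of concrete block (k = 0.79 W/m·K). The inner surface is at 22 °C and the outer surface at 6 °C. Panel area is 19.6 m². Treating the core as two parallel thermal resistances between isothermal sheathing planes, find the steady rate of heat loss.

Sheathing layers in series; stud and cavity paths in parallel between them.
R_inner = 0.014/(0.17×19.6) = 0.004202 K/W
R_stud  = 0.095/(0.144×0.19×19.6) = 0.1772 K/W
R_cav   = 0.095/(0.0507×0.81×19.6) = 0.118 K/W
1/R_core = 1/R_stud + 1/R_cav → R_core = 0.07083 K/W
R_outer = 0.012/(0.79×19.6) = 7.75×10^-4 K/W
R_total = 0.07581 K/W
Q = ΔT/R_total = 16/0.07581

Q ≈ 211 W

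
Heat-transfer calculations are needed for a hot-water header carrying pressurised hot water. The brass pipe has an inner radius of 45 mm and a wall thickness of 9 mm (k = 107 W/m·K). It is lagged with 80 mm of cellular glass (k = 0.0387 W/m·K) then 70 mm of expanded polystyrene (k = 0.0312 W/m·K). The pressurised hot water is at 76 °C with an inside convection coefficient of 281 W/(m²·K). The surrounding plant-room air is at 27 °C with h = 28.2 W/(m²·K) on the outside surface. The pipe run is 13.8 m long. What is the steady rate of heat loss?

Radial resistances (cylindrical: R_cond = ln(r_o/r_i)/(2πkL), R_conv = 1/(h·2πrL)):
R_inner film = 1/(h_i·2πr₁L) = 1/(281×2π×0.045×13.8) = 9.121×10^-4 K/W
R_brass pipe wall = ln(54/45)/(2π×107×13.8) = 1.965×10^-5 K/W
R_cellular glass = ln(134/54)/(2π×0.0387×13.8) = 0.2708 K/W
R_expanded polystyrene = ln(204/134)/(2π×0.0312×13.8) = 0.1554 K/W
R_outer film = 1/(h_o·2πr_oL) = 1/(28.2×2π×0.204×13.8) = 0.002005 K/W
R_total = 0.4291 K/W
Q = ΔT/R_total = 49/0.4291

Q ≈ 114 W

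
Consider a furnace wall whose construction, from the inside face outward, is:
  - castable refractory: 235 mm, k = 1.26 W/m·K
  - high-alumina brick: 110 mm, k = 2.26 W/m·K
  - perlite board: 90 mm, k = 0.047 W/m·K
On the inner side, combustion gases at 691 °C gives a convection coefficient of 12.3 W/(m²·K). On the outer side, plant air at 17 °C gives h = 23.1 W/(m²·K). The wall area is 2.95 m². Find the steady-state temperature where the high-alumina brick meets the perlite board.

Using the resistance-network approach (series):
R_inner film = 1/(h_i·A) = 1/(12.3×2.95) = 0.02756 K/W
R_castable refractory = L/(kA) = 0.235/(1.26×2.95) = 0.06322 K/W
R_high-alumina brick = L/(kA) = 0.11/(2.26×2.95) = 0.0165 K/W
R_perlite board = L/(kA) = 0.09/(0.047×2.95) = 0.6491 K/W
R_outer film = 1/(h_o·A) = 1/(23.1×2.95) = 0.01467 K/W
R_total = 0.7711 K/W;  Q = ΔT/R_total = 674/0.7711 = 874.1 W
T_interface = T_inner − Q·ΣR(inner→interface) = 691 − 874×0.1073

T ≈ 597 °C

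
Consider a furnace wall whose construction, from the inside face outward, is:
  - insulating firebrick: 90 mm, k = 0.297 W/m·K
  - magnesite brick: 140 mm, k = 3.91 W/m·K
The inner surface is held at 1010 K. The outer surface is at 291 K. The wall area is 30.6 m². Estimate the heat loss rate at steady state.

Thermal resistances in series:
R_insulating firebrick = L/(kA) = 0.09/(0.297×30.6) = 0.009903 K/W
R_magnesite brick = L/(kA) = 0.14/(3.91×30.6) = 0.00117 K/W
R_total = 0.01107 K/W
Q = ΔT / R_total = 719 / 0.01107

Q ≈ 64900 W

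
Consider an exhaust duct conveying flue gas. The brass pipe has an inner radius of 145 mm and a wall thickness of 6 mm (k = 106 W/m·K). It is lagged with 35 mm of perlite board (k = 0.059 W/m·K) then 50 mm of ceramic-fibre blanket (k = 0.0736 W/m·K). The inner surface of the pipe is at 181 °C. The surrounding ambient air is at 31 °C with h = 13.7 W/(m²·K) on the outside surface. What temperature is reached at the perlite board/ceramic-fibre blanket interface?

For a radial system each layer contributes R = ln(r_out/r_in)/(2πkL); films add R = 1/(hA).
R_brass pipe wall = ln(151/145)/(2π×106×1) = 6.088×10^-5 K/W
R_perlite board = ln(186/151)/(2π×0.059×1) = 0.5623 K/W
R_ceramic-fibre blanket = ln(236/186)/(2π×0.0736×1) = 0.5148 K/W
R_outer film = 1/(h_o·2πr_oL) = 1/(13.7×2π×0.236×1) = 0.04923 K/W
R_total = 1.126 K/W
Q = ΔT/R_total = 150/1.126
Q = 133 W/m
T_interface = T_inner − Q·ΣR(inner→interface) = 181 − 133×0.5624

T ≈ 106 °C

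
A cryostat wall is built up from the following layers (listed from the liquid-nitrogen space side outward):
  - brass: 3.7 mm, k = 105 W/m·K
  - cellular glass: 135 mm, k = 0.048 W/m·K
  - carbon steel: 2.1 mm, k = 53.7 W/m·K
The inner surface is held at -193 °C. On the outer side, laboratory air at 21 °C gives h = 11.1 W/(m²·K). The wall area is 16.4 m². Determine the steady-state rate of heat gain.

Treating each layer as a thermal resistance in series:
R_brass = L/(kA) = 0.0037/(105×16.4) = 2.149×10^-6 K/W
R_cellular glass = L/(kA) = 0.135/(0.048×16.4) = 0.1715 K/W
R_carbon steel = L/(kA) = 0.0021/(53.7×16.4) = 2.385×10^-6 K/W
R_outer film = 1/(h_o·A) = 1/(11.1×16.4) = 0.005493 K/W
R_total = 0.177 K/W
Q = ΔT / R_total = 214 / 0.177

Q ≈ 1210 W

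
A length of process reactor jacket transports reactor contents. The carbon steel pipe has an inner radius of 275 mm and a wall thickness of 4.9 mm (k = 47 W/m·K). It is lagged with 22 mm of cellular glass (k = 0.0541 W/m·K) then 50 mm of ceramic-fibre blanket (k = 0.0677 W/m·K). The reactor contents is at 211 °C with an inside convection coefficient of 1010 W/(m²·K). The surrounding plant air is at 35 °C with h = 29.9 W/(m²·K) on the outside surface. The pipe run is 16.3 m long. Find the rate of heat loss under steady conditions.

Radial resistances (cylindrical: R_cond = ln(r_o/r_i)/(2πkL), R_conv = 1/(h·2πrL)):
R_inner film = 1/(h_i·2πr₁L) = 1/(1010×2π×0.275×16.3) = 3.515×10^-5 K/W
R_carbon steel pipe wall = ln(279.9/275)/(2π×47×16.3) = 3.669×10^-6 K/W
R_cellular glass = ln(301.9/279.9)/(2π×0.0541×16.3) = 0.01366 K/W
R_ceramic-fibre blanket = ln(351.9/301.9)/(2π×0.0677×16.3) = 0.0221 K/W
R_outer film = 1/(h_o·2πr_oL) = 1/(29.9×2π×0.3519×16.3) = 9.28×10^-4 K/W
R_total = 0.03673 K/W
Q = ΔT/R_total = 176/0.03673

Q ≈ 4790 W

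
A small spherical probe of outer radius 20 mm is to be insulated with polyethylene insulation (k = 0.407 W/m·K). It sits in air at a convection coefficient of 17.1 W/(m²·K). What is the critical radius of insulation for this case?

For a sphere r_cr = 2k/h = 2×0.407/17.1
r_cr = 47.6 mm; since the bare radius (20 mm) is below r_cr, adding a thin layer of insulation will *increase* heat loss.

r_cr ≈ 47.6 mm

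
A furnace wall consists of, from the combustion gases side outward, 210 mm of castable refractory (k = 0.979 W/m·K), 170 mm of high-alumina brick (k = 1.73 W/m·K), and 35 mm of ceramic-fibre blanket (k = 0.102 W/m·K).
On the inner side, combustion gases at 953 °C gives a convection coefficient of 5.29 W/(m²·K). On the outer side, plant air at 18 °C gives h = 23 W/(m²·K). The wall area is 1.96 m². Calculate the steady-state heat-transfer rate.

Series thermal resistances:
R_inner film = 1/(h_i·A) = 1/(5.29×1.96) = 0.09645 K/W
R_castable refractory = L/(kA) = 0.21/(0.979×1.96) = 0.1094 K/W
R_high-alumina brick = L/(kA) = 0.17/(1.73×1.96) = 0.05014 K/W
R_ceramic-fibre blanket = L/(kA) = 0.035/(0.102×1.96) = 0.1751 K/W
R_outer film = 1/(h_o·A) = 1/(23×1.96) = 0.02218 K/W
R_total = 0.4533 K/W
Q = ΔT / R_total = 935 / 0.4533

Q ≈ 2060 W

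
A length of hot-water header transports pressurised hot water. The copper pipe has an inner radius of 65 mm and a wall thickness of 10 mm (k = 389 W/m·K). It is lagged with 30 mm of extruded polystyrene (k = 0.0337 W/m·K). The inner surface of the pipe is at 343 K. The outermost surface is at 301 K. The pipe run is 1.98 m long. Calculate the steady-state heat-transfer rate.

Radial resistances (cylindrical: R_cond = ln(r_o/r_i)/(2πkL), R_conv = 1/(h·2πrL)):
R_copper pipe wall = ln(75/65)/(2π×389×1.98) = 2.957×10^-5 K/W
R_extruded polystyrene = ln(105/75)/(2π×0.0337×1.98) = 0.8026 K/W
R_total = 0.8026 K/W
Q = ΔT/R_total = 42/0.8026

Q ≈ 52.3 W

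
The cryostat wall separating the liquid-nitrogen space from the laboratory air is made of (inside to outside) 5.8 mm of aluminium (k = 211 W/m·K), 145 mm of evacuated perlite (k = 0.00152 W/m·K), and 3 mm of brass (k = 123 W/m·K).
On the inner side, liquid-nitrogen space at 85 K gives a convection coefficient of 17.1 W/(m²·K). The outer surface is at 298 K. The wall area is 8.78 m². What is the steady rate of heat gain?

Q ≈ 19.6 W

Model the wall as resistances in series:
R_inner film = 1/(h_i·A) = 1/(17.1×8.78) = 0.006661 K/W
R_aluminium = L/(kA) = 0.0058/(211×8.78) = 3.131×10^-6 K/W
R_evacuated perlite = L/(kA) = 0.145/(0.00152×8.78) = 10.87 K/W
R_brass = L/(kA) = 0.003/(123×8.78) = 2.778×10^-6 K/W
R_total = 10.87 K/W
Q = ΔT / R_total = 213 / 10.87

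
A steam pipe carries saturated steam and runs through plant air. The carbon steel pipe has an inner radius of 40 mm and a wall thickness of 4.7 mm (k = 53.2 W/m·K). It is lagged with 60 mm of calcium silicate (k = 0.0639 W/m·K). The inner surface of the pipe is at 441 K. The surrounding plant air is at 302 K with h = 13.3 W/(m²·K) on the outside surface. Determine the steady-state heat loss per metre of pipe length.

Cylindrical conduction, so R = ln(r₂/r₁)/(2πkL) per layer, in series:
R_carbon steel pipe wall = ln(44.7/40)/(2π×53.2×1) = 3.324×10^-4 K/W
R_calcium silicate = ln(104.7/44.7)/(2π×0.0639×1) = 2.12 K/W
R_outer film = 1/(h_o·2πr_oL) = 1/(13.3×2π×0.1047×1) = 0.1143 K/W
R_total = 2.235 K/W
Q = ΔT/R_total = 139/2.235

q′ ≈ 62.2 W/m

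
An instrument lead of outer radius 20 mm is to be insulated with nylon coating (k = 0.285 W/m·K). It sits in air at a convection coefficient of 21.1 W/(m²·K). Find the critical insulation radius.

For a cylinder r_cr = k/h = 0.285/21.1
r_cr = 13.5 mm; since the bare radius (20 mm) is above r_cr, any added insulation will reduce heat loss.

r_cr ≈ 13.5 mm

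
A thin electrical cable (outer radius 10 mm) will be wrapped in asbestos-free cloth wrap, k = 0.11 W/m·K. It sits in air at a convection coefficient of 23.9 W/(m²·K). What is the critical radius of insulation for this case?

r_cr ≈ 4.6 mm

For a cylinder r_cr = k/h = 0.11/23.9
r_cr = 4.6 mm; since the bare radius (10 mm) is above r_cr, any added insulation will reduce heat loss.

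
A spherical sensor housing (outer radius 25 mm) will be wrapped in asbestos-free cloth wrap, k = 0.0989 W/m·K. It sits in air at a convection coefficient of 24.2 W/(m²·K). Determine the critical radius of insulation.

For a sphere r_cr = 2k/h = 2×0.0989/24.2
r_cr = 8.17 mm; since the bare radius (25 mm) is above r_cr, any added insulation will reduce heat loss.

r_cr ≈ 8.17 mm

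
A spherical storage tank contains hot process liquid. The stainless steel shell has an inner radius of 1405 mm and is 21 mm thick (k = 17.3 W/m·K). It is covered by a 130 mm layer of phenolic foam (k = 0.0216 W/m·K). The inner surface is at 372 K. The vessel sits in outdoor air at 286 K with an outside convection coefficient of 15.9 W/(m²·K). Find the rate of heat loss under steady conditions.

For a spherical shell R = (1/r₁ − 1/r₂)/(4πk); film R = 1/(h·4πr²). In series:
R_stainless steel shell = (1/1.405 − 1/1.426)/(4π×17.3) = 4.821×10^-5 K/W
R_phenolic foam = (1/1.426 − 1/1.556)/(4π×0.0216) = 0.2158 K/W
R_outer film = 1/(h·4πr_o²) = 1/(15.9×4π×1.556²) = 0.002067 K/W
R_total = 0.218 K/W
Q = ΔT/R_total = 86/0.218

Q ≈ 395 W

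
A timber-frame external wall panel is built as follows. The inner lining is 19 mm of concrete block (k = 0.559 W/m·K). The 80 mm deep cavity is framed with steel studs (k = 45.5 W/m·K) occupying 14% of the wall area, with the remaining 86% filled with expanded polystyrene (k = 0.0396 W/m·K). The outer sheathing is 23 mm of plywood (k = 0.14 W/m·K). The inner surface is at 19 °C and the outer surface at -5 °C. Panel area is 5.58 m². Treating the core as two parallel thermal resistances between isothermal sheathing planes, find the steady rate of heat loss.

Q ≈ 635 W

Sheathing layers in series; stud and cavity paths in parallel between them.
R_inner = 0.019/(0.559×5.58) = 0.006091 K/W
R_stud  = 0.08/(45.5×0.14×5.58) = 0.002251 K/W
R_cav   = 0.08/(0.0396×0.86×5.58) = 0.421 K/W
1/R_core = 1/R_stud + 1/R_cav → R_core = 0.002239 K/W
R_outer = 0.023/(0.14×5.58) = 0.02944 K/W
R_total = 0.03777 K/W
Q = ΔT/R_total = 24/0.03777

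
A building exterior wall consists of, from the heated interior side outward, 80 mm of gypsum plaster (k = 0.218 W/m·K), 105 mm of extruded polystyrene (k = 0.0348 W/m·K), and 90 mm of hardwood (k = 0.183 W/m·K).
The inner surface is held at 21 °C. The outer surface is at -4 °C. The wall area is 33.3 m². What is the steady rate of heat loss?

Thermal resistances in series:
R_gypsum plaster = L/(kA) = 0.08/(0.218×33.3) = 0.01102 K/W
R_extruded polystyrene = L/(kA) = 0.105/(0.0348×33.3) = 0.09061 K/W
R_hardwood = L/(kA) = 0.09/(0.183×33.3) = 0.01477 K/W
R_total = 0.1164 K/W
Q = ΔT / R_total = 25 / 0.1164

Q ≈ 215 W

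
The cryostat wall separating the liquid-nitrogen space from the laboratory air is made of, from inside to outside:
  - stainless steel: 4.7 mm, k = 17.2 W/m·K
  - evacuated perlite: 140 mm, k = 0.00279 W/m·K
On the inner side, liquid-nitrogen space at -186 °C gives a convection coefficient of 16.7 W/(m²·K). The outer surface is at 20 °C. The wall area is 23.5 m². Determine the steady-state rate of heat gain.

Model the wall as resistances in series:
R_inner film = 1/(h_i·A) = 1/(16.7×23.5) = 0.002548 K/W
R_stainless steel = L/(kA) = 0.0047/(17.2×23.5) = 1.163×10^-5 K/W
R_evacuated perlite = L/(kA) = 0.14/(0.00279×23.5) = 2.135 K/W
R_total = 2.138 K/W
Q = ΔT / R_total = 206 / 2.138

Q ≈ 96.4 W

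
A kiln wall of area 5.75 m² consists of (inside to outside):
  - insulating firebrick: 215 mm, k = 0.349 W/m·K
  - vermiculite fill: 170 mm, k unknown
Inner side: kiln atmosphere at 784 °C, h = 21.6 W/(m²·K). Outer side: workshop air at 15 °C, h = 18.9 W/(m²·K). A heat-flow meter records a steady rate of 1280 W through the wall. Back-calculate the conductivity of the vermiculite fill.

Thermal resistances in series:
R_inner film = 1/(h_i·A) = 1/(21.6×5.75) = 0.008052 K/W
R_insulating firebrick = L/(kA) = 0.215/(0.349×5.75) = 0.1071 K/W
R_outer film = 1/(h_o·A) = 1/(18.9×5.75) = 0.009202 K/W
Sum of known resistances R_other = 0.1244 K/W
Total R = ΔT/Q = 769/1280 = 0.6008 K/W
R_vermiculite fill = R_total − R_other = 0.4764 K/W
k = L/(R·A) = 0.17/(0.4764×5.75)

k ≈ 0.0621 W/(m·K)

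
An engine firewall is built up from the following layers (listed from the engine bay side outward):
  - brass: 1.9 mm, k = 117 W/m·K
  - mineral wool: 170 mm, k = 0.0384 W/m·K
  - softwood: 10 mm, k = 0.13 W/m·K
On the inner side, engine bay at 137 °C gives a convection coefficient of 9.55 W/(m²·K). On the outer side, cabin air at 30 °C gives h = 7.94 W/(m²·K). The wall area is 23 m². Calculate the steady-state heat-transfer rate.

Series thermal resistances:
R_inner film = 1/(h_i·A) = 1/(9.55×23) = 0.004553 K/W
R_brass = L/(kA) = 0.0019/(117×23) = 7.061×10^-7 K/W
R_mineral wool = L/(kA) = 0.17/(0.0384×23) = 0.1925 K/W
R_softwood = L/(kA) = 0.01/(0.13×23) = 0.003344 K/W
R_outer film = 1/(h_o·A) = 1/(7.94×23) = 0.005476 K/W
R_total = 0.2059 K/W
Q = ΔT / R_total = 107 / 0.2059

Q ≈ 520 W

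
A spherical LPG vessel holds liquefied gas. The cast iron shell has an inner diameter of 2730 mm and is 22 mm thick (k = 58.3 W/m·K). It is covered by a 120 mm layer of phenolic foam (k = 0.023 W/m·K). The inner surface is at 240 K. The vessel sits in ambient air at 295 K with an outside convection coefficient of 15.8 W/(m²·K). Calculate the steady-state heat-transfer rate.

For a spherical shell R = (1/r₁ − 1/r₂)/(4πk); film R = 1/(h·4πr²). In series:
R_cast iron shell = (1/1.365 − 1/1.387)/(4π×58.3) = 1.586×10^-5 K/W
R_phenolic foam = (1/1.387 − 1/1.507)/(4π×0.023) = 0.1986 K/W
R_outer film = 1/(h·4πr_o²) = 1/(15.8×4π×1.507²) = 0.002218 K/W
R_total = 0.2009 K/W
Q = ΔT/R_total = 55/0.2009

Q ≈ 274 W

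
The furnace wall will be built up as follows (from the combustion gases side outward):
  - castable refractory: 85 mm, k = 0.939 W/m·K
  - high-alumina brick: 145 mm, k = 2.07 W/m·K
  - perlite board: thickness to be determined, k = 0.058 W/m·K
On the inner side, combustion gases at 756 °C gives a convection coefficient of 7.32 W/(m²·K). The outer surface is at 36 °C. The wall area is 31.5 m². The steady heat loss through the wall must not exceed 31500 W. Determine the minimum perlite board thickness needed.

L ≈ 24.5 mm

Using the resistance-network approach (series):
R_inner film = 1/(h_i·A) = 1/(7.32×31.5) = 0.004337 K/W
R_castable refractory = L/(kA) = 0.085/(0.939×31.5) = 0.002874 K/W
R_high-alumina brick = L/(kA) = 0.145/(2.07×31.5) = 0.002224 K/W
Sum of the known resistances R_other = 0.009434 K/W
Required total resistance R_tot = ΔT/Q_allow = 720/31500 = 0.02286 K/W
R_perlite board = R_tot − R_other = 0.01342 K/W
L = R·k·A = 0.01342×0.058×31.5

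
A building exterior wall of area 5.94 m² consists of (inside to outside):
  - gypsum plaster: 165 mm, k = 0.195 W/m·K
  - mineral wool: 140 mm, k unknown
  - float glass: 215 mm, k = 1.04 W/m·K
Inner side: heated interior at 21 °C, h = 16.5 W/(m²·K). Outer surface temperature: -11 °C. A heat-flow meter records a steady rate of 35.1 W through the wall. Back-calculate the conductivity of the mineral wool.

Using the resistance-network approach (series):
R_inner film = 1/(h_i·A) = 1/(16.5×5.94) = 0.0102 K/W
R_gypsum plaster = L/(kA) = 0.165/(0.195×5.94) = 0.1425 K/W
R_float glass = L/(kA) = 0.215/(1.04×5.94) = 0.0348 K/W
Sum of known resistances R_other = 0.1875 K/W
Total R = ΔT/Q = 32/35.1 = 0.9117 K/W
R_mineral wool = R_total − R_other = 0.7242 K/W
k = L/(R·A) = 0.14/(0.7242×5.94)

k ≈ 0.0325 W/(m·K)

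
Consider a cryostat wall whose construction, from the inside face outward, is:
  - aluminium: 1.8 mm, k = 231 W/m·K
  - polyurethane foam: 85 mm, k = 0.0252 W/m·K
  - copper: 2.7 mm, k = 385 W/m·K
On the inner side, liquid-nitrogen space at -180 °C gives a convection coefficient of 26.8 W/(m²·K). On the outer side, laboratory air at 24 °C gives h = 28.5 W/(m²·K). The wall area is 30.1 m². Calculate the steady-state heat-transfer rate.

Q ≈ 1780 W

Thermal resistances in series:
R_inner film = 1/(h_i·A) = 1/(26.8×30.1) = 0.00124 K/W
R_aluminium = L/(kA) = 0.0018/(231×30.1) = 2.589×10^-7 K/W
R_polyurethane foam = L/(kA) = 0.085/(0.0252×30.1) = 0.1121 K/W
R_copper = L/(kA) = 0.0027/(385×30.1) = 2.33×10^-7 K/W
R_outer film = 1/(h_o·A) = 1/(28.5×30.1) = 0.001166 K/W
R_total = 0.1145 K/W
Q = ΔT / R_total = 204 / 0.1145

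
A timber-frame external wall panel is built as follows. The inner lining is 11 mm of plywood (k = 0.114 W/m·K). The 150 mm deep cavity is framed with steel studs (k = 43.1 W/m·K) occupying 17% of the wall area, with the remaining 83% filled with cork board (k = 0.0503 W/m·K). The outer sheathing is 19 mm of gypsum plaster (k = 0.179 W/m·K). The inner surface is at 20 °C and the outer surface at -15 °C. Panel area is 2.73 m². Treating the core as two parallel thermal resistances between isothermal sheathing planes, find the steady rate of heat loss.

Q ≈ 428 W

Sheathing layers in series; stud and cavity paths in parallel between them.
R_inner = 0.011/(0.114×2.73) = 0.03534 K/W
R_stud  = 0.15/(43.1×0.17×2.73) = 0.007499 K/W
R_cav   = 0.15/(0.0503×0.83×2.73) = 1.316 K/W
1/R_core = 1/R_stud + 1/R_cav → R_core = 0.007456 K/W
R_outer = 0.019/(0.179×2.73) = 0.03888 K/W
R_total = 0.08168 K/W
Q = ΔT/R_total = 35/0.08168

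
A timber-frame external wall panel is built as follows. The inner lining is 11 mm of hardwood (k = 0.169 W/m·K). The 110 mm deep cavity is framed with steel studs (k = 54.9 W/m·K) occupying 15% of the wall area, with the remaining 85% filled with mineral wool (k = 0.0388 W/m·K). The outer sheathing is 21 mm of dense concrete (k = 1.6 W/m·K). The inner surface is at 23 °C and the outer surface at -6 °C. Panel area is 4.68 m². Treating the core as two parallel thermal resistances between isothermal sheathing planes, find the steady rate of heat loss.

Q ≈ 1480 W

Sheathing layers in series; stud and cavity paths in parallel between them.
R_inner = 0.011/(0.169×4.68) = 0.01391 K/W
R_stud  = 0.11/(54.9×0.15×4.68) = 0.002854 K/W
R_cav   = 0.11/(0.0388×0.85×4.68) = 0.7127 K/W
1/R_core = 1/R_stud + 1/R_cav → R_core = 0.002843 K/W
R_outer = 0.021/(1.6×4.68) = 0.002804 K/W
R_total = 0.01956 K/W
Q = ΔT/R_total = 29/0.01956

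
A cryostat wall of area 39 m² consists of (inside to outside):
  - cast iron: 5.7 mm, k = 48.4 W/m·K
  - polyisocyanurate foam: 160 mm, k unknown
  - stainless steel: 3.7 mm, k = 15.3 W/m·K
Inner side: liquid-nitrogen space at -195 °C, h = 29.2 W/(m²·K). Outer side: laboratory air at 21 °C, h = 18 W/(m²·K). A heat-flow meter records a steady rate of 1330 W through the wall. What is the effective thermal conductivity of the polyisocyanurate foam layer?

Thermal resistances in series:
R_inner film = 1/(h_i·A) = 1/(29.2×39) = 8.781×10^-4 K/W
R_cast iron = L/(kA) = 0.0057/(48.4×39) = 3.02×10^-6 K/W
R_stainless steel = L/(kA) = 0.0037/(15.3×39) = 6.201×10^-6 K/W
R_outer film = 1/(h_o·A) = 1/(18×39) = 0.001425 K/W
Sum of known resistances R_other = 0.002312 K/W
Total R = ΔT/Q = 216/1330 = 0.1624 K/W
R_polyisocyanurate foam = R_total − R_other = 0.1601 K/W
k = L/(R·A) = 0.16/(0.1601×39)

k ≈ 0.0256 W/(m·K)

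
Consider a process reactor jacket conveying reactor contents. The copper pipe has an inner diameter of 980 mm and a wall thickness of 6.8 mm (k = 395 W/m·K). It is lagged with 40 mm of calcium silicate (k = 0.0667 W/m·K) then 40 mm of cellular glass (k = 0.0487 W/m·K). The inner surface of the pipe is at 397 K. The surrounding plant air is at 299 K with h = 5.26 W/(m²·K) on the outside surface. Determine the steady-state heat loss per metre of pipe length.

For a radial system each layer contributes R = ln(r_out/r_in)/(2πkL); films add R = 1/(hA).
R_copper pipe wall = ln(496.8/490)/(2π×395×1) = 5.553×10^-6 K/W
R_calcium silicate = ln(536.8/496.8)/(2π×0.0667×1) = 0.1848 K/W
R_cellular glass = ln(576.8/536.8)/(2π×0.0487×1) = 0.2349 K/W
R_outer film = 1/(h_o·2πr_oL) = 1/(5.26×2π×0.5768×1) = 0.05246 K/W
R_total = 0.4721 K/W
Q = ΔT/R_total = 98/0.4721

q′ ≈ 208 W/m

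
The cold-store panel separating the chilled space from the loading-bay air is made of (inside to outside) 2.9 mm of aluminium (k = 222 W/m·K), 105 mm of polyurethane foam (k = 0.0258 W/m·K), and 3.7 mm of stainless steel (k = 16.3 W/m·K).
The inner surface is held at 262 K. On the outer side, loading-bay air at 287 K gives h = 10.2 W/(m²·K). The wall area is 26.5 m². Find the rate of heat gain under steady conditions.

Q ≈ 159 W

Series thermal resistances:
R_aluminium = L/(kA) = 0.0029/(222×26.5) = 4.929×10^-7 K/W
R_polyurethane foam = L/(kA) = 0.105/(0.0258×26.5) = 0.1536 K/W
R_stainless steel = L/(kA) = 0.0037/(16.3×26.5) = 8.566×10^-6 K/W
R_outer film = 1/(h_o·A) = 1/(10.2×26.5) = 0.0037 K/W
R_total = 0.1573 K/W
Q = ΔT / R_total = 25 / 0.1573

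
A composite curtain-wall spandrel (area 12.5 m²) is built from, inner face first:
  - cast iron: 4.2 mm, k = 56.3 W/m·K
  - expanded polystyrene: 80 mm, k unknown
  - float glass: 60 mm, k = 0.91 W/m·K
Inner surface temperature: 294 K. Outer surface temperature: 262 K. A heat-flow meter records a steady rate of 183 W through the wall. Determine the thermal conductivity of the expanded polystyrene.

Model the wall as resistances in series:
R_cast iron = L/(kA) = 0.0042/(56.3×12.5) = 5.968×10^-6 K/W
R_float glass = L/(kA) = 0.06/(0.91×12.5) = 0.005275 K/W
Sum of known resistances R_other = 0.005281 K/W
Total R = ΔT/Q = 32/183 = 0.1749 K/W
R_expanded polystyrene = R_total − R_other = 0.1696 K/W
k = L/(R·A) = 0.08/(0.1696×12.5)

k ≈ 0.0377 W/(m·K)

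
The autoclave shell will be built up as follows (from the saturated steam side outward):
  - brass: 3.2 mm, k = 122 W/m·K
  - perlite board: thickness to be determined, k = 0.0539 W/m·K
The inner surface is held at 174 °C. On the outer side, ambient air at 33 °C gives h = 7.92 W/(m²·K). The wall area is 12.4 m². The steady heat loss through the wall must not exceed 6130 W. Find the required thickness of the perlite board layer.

L ≈ 8.57 mm

Model the wall as resistances in series:
R_brass = L/(kA) = 0.0032/(122×12.4) = 2.115×10^-6 K/W
R_outer film = 1/(h_o·A) = 1/(7.92×12.4) = 0.01018 K/W
Sum of the known resistances R_other = 0.01018 K/W
Required total resistance R_tot = ΔT/Q_allow = 141/6130 = 0.023 K/W
R_perlite board = R_tot − R_other = 0.01282 K/W
L = R·k·A = 0.01282×0.0539×12.4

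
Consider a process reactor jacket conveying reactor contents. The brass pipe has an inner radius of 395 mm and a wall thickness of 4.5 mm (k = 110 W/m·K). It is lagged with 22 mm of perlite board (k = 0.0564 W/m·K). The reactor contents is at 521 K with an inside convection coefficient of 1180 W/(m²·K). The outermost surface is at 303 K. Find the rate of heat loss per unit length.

Per-layer cylindrical resistances, series-summed:
R_inner film = 1/(h_i·2πr₁L) = 1/(1180×2π×0.395×1) = 3.415×10^-4 K/W
R_brass pipe wall = ln(399.5/395)/(2π×110×1) = 1.639×10^-5 K/W
R_perlite board = ln(421.5/399.5)/(2π×0.0564×1) = 0.1513 K/W
R_total = 0.1516 K/W
Q = ΔT/R_total = 218/0.1516

q′ ≈ 1440 W/m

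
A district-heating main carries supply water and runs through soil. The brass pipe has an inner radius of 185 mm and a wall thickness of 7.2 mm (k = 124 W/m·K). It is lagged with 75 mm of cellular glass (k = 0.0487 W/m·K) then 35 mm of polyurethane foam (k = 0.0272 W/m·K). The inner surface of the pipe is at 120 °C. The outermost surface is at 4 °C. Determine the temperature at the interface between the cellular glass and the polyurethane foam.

T ≈ 50.5 °C

Treating each annulus and film as a series resistance:
R_brass pipe wall = ln(192.2/185)/(2π×124×1) = 4.901×10^-5 K/W
R_cellular glass = ln(267.2/192.2)/(2π×0.0487×1) = 1.077 K/W
R_polyurethane foam = ln(302.2/267.2)/(2π×0.0272×1) = 0.7202 K/W
R_total = 1.797 K/W
Q = ΔT/R_total = 116/1.797
Q = 64.6 W/m
T_interface = T_inner − Q·ΣR(inner→interface) = 120 − 64.6×1.077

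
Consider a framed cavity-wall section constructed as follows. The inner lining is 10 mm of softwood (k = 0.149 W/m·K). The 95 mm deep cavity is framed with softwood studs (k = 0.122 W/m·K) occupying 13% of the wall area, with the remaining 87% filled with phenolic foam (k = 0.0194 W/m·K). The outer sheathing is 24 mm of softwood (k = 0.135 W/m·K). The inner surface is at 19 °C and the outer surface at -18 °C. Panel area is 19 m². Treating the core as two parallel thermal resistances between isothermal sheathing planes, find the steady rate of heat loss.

Sheathing layers in series; stud and cavity paths in parallel between them.
R_inner = 0.01/(0.149×19) = 0.003532 K/W
R_stud  = 0.095/(0.122×0.13×19) = 0.3153 K/W
R_cav   = 0.095/(0.0194×0.87×19) = 0.2962 K/W
1/R_core = 1/R_stud + 1/R_cav → R_core = 0.1527 K/W
R_outer = 0.024/(0.135×19) = 0.009357 K/W
R_total = 0.1656 K/W
Q = ΔT/R_total = 37/0.1656

Q ≈ 223 W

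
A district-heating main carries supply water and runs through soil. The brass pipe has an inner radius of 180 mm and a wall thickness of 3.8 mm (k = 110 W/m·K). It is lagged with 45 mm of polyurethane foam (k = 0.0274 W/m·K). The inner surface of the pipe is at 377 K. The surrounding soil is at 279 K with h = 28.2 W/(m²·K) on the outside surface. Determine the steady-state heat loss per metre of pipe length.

q′ ≈ 75.6 W/m

Radial resistances (cylindrical: R_cond = ln(r_o/r_i)/(2πkL), R_conv = 1/(h·2πrL)):
R_brass pipe wall = ln(183.8/180)/(2π×110×1) = 3.023×10^-5 K/W
R_polyurethane foam = ln(228.8/183.8)/(2π×0.0274×1) = 1.272 K/W
R_outer film = 1/(h_o·2πr_oL) = 1/(28.2×2π×0.2288×1) = 0.02467 K/W
R_total = 1.297 K/W
Q = ΔT/R_total = 98/1.297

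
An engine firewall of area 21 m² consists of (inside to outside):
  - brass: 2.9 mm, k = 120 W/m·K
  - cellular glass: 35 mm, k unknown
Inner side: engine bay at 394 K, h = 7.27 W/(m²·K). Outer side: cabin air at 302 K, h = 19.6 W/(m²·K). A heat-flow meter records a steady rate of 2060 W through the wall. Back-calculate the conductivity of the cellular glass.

k ≈ 0.0467 W/(m·K)

Treating each layer as a thermal resistance in series:
R_inner film = 1/(h_i·A) = 1/(7.27×21) = 0.00655 K/W
R_brass = L/(kA) = 0.0029/(120×21) = 1.151×10^-6 K/W
R_outer film = 1/(h_o·A) = 1/(19.6×21) = 0.00243 K/W
Sum of known resistances R_other = 0.008981 K/W
Total R = ΔT/Q = 92/2060 = 0.04466 K/W
R_cellular glass = R_total − R_other = 0.03568 K/W
k = L/(R·A) = 0.035/(0.03568×21)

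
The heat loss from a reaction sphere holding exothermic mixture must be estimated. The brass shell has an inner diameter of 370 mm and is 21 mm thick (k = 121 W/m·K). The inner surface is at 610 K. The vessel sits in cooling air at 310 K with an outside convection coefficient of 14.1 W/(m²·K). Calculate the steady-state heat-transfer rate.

Q ≈ 2250 W

For a spherical shell R = (1/r₁ − 1/r₂)/(4πk); film R = 1/(h·4πr²). In series:
R_brass shell = (1/0.185 − 1/0.206)/(4π×121) = 3.624×10^-4 K/W
R_outer film = 1/(h·4πr_o²) = 1/(14.1×4π×0.206²) = 0.133 K/W
R_total = 0.1334 K/W
Q = ΔT/R_total = 300/0.1334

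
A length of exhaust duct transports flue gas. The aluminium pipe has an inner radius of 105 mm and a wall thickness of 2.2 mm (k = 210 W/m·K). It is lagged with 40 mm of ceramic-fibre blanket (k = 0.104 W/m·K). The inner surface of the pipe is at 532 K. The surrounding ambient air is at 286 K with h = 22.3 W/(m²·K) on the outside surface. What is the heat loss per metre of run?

q′ ≈ 461 W/m

For a radial system each layer contributes R = ln(r_out/r_in)/(2πkL); films add R = 1/(hA).
R_aluminium pipe wall = ln(107.2/105)/(2π×210×1) = 1.572×10^-5 K/W
R_ceramic-fibre blanket = ln(147.2/107.2)/(2π×0.104×1) = 0.4853 K/W
R_outer film = 1/(h_o·2πr_oL) = 1/(22.3×2π×0.1472×1) = 0.04849 K/W
R_total = 0.5338 K/W
Q = ΔT/R_total = 246/0.5338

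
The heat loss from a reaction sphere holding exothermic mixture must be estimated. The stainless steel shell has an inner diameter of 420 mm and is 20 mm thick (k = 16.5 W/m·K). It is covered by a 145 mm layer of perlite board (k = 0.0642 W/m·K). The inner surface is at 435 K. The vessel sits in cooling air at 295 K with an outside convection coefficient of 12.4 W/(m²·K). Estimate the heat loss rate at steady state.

Q ≈ 65.7 W

Radial (spherical) resistances in series:
R_stainless steel shell = (1/0.21 − 1/0.23)/(4π×16.5) = 0.001997 K/W
R_perlite board = (1/0.23 − 1/0.375)/(4π×0.0642) = 2.084 K/W
R_outer film = 1/(h·4πr_o²) = 1/(12.4×4π×0.375²) = 0.04564 K/W
R_total = 2.131 K/W
Q = ΔT/R_total = 140/2.131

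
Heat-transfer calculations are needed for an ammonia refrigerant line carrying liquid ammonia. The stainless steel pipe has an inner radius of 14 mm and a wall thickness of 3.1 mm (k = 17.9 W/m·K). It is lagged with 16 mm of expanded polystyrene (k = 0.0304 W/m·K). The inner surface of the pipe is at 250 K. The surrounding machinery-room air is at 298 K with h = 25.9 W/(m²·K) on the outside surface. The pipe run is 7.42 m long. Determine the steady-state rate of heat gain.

Radial resistances (cylindrical: R_cond = ln(r_o/r_i)/(2πkL), R_conv = 1/(h·2πrL)):
R_stainless steel pipe wall = ln(17.1/14)/(2π×17.9×7.42) = 2.397×10^-4 K/W
R_expanded polystyrene = ln(33.1/17.1)/(2π×0.0304×7.42) = 0.466 K/W
R_outer film = 1/(h_o·2πr_oL) = 1/(25.9×2π×0.0331×7.42) = 0.02502 K/W
R_total = 0.4913 K/W
Q = ΔT/R_total = 48/0.4913

Q ≈ 97.7 W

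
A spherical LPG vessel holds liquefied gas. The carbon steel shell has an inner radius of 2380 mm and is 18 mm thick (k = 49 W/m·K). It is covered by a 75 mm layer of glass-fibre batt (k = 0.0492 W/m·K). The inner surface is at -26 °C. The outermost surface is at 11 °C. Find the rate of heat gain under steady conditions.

Q ≈ 1810 W

Radial (spherical) resistances in series:
R_carbon steel shell = (1/2.38 − 1/2.398)/(4π×49) = 5.122×10^-6 K/W
R_glass-fibre batt = (1/2.398 − 1/2.473)/(4π×0.0492) = 0.02046 K/W
R_total = 0.02046 K/W
Q = ΔT/R_total = 37/0.02046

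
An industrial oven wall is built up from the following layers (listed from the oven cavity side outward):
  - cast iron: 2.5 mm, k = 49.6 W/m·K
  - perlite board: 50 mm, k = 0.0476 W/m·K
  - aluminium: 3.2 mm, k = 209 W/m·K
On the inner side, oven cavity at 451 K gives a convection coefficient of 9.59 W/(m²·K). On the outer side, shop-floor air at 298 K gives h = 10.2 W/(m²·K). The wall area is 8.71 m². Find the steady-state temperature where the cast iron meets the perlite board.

Model the wall as resistances in series:
R_inner film = 1/(h_i·A) = 1/(9.59×8.71) = 0.01197 K/W
R_cast iron = L/(kA) = 0.0025/(49.6×8.71) = 5.787×10^-6 K/W
R_perlite board = L/(kA) = 0.05/(0.0476×8.71) = 0.1206 K/W
R_aluminium = L/(kA) = 0.0032/(209×8.71) = 1.758×10^-6 K/W
R_outer film = 1/(h_o·A) = 1/(10.2×8.71) = 0.01126 K/W
R_total = 0.1438 K/W;  Q = ΔT/R_total = 153/0.1438 = 1064 W
T_interface = T_inner − Q·ΣR(inner→interface) = 451 − 1060×0.01198

T ≈ 438 K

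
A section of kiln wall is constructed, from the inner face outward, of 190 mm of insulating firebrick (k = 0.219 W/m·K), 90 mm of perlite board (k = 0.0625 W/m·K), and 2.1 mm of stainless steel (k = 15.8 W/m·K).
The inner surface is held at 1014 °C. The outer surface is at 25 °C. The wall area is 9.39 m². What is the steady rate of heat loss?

Q ≈ 4020 W

Treating each layer as a thermal resistance in series:
R_insulating firebrick = L/(kA) = 0.19/(0.219×9.39) = 0.09239 K/W
R_perlite board = L/(kA) = 0.09/(0.0625×9.39) = 0.1534 K/W
R_stainless steel = L/(kA) = 0.0021/(15.8×9.39) = 1.415×10^-5 K/W
R_total = 0.2458 K/W
Q = ΔT / R_total = 989 / 0.2458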